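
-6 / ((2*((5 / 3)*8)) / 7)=-63 / 40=-1.58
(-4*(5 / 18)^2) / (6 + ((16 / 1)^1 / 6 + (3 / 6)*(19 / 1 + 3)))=-25 / 1593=-0.02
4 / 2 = 2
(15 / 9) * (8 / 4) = 3.33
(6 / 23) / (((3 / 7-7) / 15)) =-315 / 529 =-0.60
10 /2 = 5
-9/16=-0.56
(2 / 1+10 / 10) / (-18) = -1 / 6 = -0.17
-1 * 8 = -8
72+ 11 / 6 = 443 / 6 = 73.83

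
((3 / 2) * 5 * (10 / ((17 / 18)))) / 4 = 675 / 34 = 19.85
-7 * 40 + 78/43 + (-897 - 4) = -50705/43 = -1179.19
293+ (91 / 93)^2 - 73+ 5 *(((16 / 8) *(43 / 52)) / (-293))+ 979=79061035441 / 65888082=1199.93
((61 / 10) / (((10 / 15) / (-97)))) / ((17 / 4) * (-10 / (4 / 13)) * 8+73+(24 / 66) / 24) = 585783 / 681110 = 0.86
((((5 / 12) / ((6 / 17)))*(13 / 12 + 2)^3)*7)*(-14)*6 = -210969745 / 10368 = -20348.16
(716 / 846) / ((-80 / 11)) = -1969 / 16920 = -0.12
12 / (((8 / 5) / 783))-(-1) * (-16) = 11713 / 2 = 5856.50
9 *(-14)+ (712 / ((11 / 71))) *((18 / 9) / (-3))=-105262 / 33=-3189.76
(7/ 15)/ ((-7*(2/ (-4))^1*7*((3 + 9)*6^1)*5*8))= 1/ 151200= 0.00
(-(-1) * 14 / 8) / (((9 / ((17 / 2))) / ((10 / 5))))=119 / 36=3.31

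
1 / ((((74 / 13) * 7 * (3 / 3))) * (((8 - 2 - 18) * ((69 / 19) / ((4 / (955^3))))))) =-247 / 93392116980750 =-0.00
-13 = -13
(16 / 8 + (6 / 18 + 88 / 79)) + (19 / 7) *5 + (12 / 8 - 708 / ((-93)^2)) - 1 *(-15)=33.44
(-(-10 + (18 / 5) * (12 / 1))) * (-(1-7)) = -996 / 5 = -199.20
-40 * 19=-760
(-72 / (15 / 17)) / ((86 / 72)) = -68.32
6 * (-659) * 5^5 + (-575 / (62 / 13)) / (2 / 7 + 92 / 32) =-67798953050 / 5487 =-12356288.14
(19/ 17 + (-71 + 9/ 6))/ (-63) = 775/ 714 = 1.09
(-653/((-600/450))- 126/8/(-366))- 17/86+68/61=490.71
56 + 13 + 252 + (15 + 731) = 1067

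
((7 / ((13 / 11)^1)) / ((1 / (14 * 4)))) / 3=4312 / 39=110.56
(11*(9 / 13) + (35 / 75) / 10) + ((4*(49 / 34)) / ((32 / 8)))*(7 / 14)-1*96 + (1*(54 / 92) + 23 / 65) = -132173083 / 1524900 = -86.68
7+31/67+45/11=8515/737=11.55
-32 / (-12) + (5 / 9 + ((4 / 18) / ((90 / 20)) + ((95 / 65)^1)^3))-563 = -556.61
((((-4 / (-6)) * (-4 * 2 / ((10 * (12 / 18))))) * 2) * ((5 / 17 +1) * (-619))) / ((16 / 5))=6809 / 17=400.53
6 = 6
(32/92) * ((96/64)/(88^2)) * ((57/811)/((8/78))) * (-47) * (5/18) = -174135/288897664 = -0.00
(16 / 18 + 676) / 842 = 3046 / 3789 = 0.80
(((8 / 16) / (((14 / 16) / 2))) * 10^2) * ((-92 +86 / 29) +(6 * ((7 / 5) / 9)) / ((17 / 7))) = -104890880 / 10353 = -10131.45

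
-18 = -18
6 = 6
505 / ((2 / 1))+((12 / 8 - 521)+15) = -252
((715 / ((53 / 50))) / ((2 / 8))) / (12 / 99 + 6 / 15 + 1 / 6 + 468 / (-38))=-896610000 / 3864071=-232.04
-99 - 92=-191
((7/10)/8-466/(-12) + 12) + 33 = 20141/240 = 83.92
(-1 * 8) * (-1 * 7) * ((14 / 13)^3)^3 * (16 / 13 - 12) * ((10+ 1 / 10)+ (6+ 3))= -3093867789623296 / 137858491849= -22442.34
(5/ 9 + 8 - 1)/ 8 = 17/ 18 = 0.94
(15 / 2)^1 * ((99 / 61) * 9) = 13365 / 122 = 109.55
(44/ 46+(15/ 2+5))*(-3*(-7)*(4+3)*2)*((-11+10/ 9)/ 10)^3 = -21382414739/ 5589000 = -3825.80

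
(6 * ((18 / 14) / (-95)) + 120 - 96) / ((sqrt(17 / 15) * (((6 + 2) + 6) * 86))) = 7953 * sqrt(255) / 6805610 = 0.02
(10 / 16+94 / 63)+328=166379 / 504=330.12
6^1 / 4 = 3 / 2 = 1.50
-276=-276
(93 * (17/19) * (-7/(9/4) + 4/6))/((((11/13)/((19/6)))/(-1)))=6851/9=761.22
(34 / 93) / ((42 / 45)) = 85 / 217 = 0.39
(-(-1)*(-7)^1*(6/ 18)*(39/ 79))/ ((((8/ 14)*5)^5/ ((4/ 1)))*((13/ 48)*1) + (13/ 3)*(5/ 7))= -352947/ 4898395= -0.07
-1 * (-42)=42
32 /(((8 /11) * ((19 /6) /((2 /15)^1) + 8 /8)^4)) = 1024 /8732691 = 0.00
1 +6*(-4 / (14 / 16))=-185 / 7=-26.43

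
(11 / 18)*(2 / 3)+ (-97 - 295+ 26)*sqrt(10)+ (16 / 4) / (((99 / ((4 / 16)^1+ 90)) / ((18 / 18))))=1204 / 297 - 366*sqrt(10)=-1153.34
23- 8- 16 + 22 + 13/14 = 307/14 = 21.93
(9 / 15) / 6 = 1 / 10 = 0.10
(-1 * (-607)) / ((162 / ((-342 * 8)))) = -92264 / 9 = -10251.56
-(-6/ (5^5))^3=216/ 30517578125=0.00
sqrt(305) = 17.46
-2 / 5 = -0.40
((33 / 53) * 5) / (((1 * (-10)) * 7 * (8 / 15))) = -495 / 5936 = -0.08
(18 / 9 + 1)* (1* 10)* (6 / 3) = 60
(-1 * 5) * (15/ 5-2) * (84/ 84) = -5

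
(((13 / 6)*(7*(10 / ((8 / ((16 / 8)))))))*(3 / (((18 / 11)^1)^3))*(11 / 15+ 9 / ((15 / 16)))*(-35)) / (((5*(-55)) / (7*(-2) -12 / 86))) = -45398353 / 94041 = -482.75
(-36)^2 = 1296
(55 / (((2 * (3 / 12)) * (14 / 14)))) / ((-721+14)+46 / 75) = -8250 / 52979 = -0.16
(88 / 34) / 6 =22 / 51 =0.43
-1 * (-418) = 418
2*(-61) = -122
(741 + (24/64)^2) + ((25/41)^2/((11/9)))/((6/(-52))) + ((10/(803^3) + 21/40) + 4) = 206952278913972231/278525092795840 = 743.03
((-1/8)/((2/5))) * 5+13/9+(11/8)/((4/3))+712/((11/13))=2668621/3168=842.37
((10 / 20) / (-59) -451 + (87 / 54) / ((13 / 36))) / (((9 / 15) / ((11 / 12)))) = -37675165 / 55224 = -682.22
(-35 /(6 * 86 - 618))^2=1225 /10404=0.12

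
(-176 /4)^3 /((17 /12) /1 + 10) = -7461.37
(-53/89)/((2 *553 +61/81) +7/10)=-42930/79836293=-0.00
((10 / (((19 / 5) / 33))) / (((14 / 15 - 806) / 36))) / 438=-0.01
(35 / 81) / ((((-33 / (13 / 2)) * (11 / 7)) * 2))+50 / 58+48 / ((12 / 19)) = 262064783 / 3410748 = 76.83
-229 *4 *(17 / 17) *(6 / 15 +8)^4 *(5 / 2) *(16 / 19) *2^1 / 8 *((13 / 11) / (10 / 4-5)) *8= 1185730430976 / 130625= 9077362.15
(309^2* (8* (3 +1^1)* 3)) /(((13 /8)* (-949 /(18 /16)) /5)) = -33434.22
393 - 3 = 390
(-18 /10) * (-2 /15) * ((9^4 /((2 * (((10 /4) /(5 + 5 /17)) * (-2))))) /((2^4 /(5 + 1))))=-531441 /1700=-312.61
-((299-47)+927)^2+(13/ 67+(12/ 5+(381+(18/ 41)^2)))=-782564614771/ 563135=-1389657.21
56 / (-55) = -56 / 55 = -1.02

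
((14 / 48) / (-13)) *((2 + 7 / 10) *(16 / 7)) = -0.14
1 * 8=8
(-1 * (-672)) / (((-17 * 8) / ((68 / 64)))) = -21 / 4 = -5.25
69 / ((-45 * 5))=-23 / 75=-0.31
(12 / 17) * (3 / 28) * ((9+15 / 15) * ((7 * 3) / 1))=270 / 17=15.88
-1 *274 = -274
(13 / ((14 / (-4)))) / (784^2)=-13 / 2151296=-0.00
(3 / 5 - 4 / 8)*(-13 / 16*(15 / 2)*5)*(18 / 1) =-1755 / 32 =-54.84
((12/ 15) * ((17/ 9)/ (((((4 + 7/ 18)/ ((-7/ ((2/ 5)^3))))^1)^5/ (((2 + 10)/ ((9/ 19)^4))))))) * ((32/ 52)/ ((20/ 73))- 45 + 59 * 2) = -666933448765535888671875/ 2560110923968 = -260509590628.14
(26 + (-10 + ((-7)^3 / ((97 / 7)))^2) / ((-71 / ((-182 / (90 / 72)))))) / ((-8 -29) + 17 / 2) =-443697124 / 10020585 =-44.28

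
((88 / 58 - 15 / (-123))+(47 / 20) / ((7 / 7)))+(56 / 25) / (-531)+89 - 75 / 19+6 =114005410651 / 1199582100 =95.04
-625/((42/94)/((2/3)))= -58750/63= -932.54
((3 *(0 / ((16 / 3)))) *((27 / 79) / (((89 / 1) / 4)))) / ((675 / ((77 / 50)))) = 0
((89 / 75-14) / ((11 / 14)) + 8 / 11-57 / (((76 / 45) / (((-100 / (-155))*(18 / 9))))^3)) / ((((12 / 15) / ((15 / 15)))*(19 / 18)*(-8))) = 545660060331 / 89908046360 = 6.07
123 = 123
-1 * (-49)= 49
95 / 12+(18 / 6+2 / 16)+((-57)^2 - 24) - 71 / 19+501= 1702387 / 456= 3733.30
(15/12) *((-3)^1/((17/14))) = -105/34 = -3.09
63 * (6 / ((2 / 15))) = 2835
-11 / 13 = -0.85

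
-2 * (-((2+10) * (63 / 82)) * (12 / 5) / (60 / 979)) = 740124 / 1025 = 722.07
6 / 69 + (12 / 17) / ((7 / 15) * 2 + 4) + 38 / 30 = 324793 / 217005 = 1.50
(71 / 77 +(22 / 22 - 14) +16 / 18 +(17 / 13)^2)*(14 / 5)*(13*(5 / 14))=-1110149 / 9009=-123.23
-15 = -15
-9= -9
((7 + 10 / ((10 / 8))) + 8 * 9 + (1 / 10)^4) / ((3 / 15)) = 870001 / 2000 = 435.00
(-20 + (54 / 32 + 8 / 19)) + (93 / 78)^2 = -846155 / 51376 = -16.47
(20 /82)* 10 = 100 /41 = 2.44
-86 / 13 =-6.62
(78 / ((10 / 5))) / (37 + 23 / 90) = 3510 / 3353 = 1.05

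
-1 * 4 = -4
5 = 5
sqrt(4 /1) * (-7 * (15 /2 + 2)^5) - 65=-17333733 /16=-1083358.31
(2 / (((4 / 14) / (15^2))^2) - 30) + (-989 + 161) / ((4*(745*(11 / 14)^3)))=2459714715159 / 1983190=1240281.93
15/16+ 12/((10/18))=1803/80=22.54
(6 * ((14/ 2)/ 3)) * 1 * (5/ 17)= 4.12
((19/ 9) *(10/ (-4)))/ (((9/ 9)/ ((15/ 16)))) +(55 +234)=27269/ 96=284.05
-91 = -91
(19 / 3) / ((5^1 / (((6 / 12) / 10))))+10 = 3019 / 300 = 10.06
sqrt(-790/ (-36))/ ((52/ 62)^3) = 29791 * sqrt(790)/ 105456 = 7.94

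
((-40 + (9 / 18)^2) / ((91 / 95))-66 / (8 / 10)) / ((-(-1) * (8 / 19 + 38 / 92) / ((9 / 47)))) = -2191555 / 76986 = -28.47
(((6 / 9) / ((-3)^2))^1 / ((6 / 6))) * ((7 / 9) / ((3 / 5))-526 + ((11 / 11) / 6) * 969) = -19613 / 729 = -26.90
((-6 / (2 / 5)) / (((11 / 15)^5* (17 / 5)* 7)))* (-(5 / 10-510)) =-1514.09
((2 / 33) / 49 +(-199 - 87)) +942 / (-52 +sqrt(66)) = -307.47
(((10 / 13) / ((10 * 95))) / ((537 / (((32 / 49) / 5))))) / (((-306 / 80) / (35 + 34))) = -5888 / 1657324305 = -0.00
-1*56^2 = -3136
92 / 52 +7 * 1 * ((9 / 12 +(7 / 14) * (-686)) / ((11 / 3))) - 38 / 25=-653.14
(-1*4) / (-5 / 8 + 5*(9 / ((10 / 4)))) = -32 / 139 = -0.23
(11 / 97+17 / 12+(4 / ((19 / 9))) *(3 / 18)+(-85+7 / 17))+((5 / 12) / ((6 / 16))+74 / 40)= -112483208 / 1409895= -79.78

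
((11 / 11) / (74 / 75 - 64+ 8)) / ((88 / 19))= -0.00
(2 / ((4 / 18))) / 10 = 9 / 10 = 0.90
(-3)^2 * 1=9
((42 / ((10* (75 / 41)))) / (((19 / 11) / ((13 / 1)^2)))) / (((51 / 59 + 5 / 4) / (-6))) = -755482728 / 1185125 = -637.47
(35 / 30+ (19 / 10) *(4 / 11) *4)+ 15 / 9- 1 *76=-23233 / 330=-70.40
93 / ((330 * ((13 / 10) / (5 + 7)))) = 372 / 143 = 2.60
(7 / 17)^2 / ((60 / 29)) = 1421 / 17340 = 0.08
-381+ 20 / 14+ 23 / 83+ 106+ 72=-116952 / 581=-201.29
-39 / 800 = -0.05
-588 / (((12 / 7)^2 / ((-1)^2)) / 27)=-21609 / 4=-5402.25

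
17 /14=1.21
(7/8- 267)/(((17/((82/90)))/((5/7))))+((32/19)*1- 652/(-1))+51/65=6817446877/10581480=644.28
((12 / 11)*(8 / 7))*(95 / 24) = 380 / 77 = 4.94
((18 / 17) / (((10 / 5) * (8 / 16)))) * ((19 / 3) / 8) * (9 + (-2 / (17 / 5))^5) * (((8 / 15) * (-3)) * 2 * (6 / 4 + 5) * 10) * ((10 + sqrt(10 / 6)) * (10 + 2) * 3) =-13528693919520 / 24137569 - 450956463984 * sqrt(15) / 24137569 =-632840.90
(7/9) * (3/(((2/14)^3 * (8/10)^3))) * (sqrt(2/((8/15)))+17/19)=5102125/3648+300125 * sqrt(15)/384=4425.64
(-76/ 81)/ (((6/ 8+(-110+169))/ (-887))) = 269648/ 19359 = 13.93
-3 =-3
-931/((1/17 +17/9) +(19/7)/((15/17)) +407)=-4985505/2206388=-2.26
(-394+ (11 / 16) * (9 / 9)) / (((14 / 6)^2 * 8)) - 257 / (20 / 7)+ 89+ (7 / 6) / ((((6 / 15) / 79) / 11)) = 2524.60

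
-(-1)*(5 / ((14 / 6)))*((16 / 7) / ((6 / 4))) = 160 / 49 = 3.27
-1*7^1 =-7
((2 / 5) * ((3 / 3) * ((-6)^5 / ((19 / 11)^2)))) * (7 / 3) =-4390848 / 1805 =-2432.60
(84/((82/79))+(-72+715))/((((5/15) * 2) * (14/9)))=801387/1148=698.07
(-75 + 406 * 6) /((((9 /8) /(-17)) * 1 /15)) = -535160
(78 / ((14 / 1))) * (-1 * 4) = -156 / 7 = -22.29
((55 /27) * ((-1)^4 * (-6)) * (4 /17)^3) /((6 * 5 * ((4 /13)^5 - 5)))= 261390272 /246126104091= 0.00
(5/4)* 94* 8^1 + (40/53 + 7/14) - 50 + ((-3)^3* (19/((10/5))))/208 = 19623195/22048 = 890.02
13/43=0.30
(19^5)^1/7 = 2476099/7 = 353728.43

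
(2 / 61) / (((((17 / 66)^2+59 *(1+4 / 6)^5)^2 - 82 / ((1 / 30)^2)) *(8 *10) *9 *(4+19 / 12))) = 2305430424 / 141898177905671534915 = 0.00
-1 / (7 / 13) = -13 / 7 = -1.86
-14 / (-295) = 14 / 295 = 0.05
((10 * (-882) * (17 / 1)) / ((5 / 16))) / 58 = -239904 / 29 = -8272.55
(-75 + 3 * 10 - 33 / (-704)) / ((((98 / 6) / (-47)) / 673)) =39001023 / 448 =87055.85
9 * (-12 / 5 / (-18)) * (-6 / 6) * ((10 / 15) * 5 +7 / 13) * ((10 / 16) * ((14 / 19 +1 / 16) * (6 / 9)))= -12231 / 7904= -1.55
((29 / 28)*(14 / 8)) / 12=29 / 192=0.15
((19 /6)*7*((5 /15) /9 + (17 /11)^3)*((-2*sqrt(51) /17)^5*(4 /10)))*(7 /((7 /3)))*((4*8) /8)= -2280909568*sqrt(51) /98088045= -166.06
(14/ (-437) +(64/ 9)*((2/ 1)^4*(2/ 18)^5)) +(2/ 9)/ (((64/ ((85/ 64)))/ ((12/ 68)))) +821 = 390475784126803/ 475626940416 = 820.97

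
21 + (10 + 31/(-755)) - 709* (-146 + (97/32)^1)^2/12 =-3734590563221/3092480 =-1207636.12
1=1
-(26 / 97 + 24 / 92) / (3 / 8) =-9440 / 6693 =-1.41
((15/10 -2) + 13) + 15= 55/2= 27.50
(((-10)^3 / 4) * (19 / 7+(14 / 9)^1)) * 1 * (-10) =672500 / 63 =10674.60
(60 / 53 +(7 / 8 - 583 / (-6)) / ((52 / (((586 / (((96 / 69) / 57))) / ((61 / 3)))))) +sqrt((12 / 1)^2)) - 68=3594069283 / 1655296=2171.25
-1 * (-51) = 51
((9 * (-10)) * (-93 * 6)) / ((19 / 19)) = 50220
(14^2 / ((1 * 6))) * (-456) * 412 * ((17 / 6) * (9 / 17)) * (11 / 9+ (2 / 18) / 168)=-101317804 / 9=-11257533.78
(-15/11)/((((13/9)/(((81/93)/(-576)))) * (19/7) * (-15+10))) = -567/5390528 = -0.00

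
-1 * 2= -2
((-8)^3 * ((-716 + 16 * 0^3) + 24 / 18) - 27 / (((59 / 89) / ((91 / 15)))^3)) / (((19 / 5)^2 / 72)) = 638101254746472 / 370709095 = 1721299.16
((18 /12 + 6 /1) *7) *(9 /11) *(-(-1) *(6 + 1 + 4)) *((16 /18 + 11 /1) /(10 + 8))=3745 /12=312.08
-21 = -21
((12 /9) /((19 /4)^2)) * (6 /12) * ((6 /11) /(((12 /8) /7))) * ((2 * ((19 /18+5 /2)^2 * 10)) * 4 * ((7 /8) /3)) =64225280 /2894859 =22.19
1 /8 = 0.12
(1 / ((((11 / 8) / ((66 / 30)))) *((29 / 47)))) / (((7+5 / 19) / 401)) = 1432372 / 10005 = 143.17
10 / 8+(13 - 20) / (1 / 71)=-1983 / 4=-495.75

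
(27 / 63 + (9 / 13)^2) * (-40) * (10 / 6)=-71600 / 1183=-60.52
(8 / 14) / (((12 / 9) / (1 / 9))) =1 / 21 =0.05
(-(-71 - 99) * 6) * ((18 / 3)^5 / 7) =7931520 / 7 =1133074.29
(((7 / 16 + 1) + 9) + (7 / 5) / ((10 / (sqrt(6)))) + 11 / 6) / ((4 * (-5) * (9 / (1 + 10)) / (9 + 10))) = -123101 / 8640 - 1463 * sqrt(6) / 9000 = -14.65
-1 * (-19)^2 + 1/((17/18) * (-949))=-5824031/16133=-361.00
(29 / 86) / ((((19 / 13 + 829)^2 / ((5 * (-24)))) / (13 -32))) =1396785 / 1252951372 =0.00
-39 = -39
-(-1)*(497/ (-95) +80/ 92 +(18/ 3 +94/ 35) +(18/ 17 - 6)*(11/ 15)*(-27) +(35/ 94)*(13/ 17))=2503869099/ 24441410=102.44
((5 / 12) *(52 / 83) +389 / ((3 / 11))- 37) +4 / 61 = 1389.66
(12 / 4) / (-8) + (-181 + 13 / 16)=-180.56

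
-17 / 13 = -1.31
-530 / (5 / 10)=-1060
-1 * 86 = -86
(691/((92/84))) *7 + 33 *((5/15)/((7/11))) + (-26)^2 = 822658/161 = 5109.68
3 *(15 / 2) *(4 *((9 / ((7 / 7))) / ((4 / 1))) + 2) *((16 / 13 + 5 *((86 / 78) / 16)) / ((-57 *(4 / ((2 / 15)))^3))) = -10813 / 42681600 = -0.00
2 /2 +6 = 7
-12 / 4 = -3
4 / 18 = 2 / 9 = 0.22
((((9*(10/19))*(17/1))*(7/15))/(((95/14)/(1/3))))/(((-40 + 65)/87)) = 289884/45125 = 6.42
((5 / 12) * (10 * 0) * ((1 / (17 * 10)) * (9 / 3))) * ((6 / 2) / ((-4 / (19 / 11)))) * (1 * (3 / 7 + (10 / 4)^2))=0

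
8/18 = 4/9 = 0.44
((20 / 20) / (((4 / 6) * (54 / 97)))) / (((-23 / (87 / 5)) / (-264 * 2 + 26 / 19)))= 1073.49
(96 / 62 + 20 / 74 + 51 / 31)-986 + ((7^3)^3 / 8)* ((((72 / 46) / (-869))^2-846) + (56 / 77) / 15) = -117313458215463154097461 / 27492225230580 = -4267150339.11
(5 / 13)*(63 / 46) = 315 / 598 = 0.53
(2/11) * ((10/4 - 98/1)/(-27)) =191/297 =0.64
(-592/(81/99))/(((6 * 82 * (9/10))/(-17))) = 276760/9963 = 27.78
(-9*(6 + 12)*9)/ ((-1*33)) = 486/ 11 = 44.18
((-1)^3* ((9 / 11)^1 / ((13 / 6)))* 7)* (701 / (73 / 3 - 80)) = 794934 / 23881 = 33.29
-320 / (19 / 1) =-16.84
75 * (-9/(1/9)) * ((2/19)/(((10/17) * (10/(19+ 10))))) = -119799/38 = -3152.61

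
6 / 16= 3 / 8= 0.38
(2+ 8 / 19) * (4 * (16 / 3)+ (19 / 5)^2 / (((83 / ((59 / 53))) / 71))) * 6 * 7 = 7454356028 / 2089525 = 3567.49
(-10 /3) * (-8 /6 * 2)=80 /9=8.89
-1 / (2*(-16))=1 / 32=0.03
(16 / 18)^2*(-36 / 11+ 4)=512 / 891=0.57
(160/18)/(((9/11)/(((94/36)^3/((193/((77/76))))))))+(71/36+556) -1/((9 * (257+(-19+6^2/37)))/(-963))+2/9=2143020301129069/3829163966172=559.66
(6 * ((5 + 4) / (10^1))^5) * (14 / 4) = 1240029 / 100000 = 12.40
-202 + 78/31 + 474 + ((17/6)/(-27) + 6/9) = 1381441/5022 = 275.08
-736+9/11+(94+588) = -53.18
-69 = -69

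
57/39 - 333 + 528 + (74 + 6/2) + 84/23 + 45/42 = 1164483/4186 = 278.19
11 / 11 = 1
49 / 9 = 5.44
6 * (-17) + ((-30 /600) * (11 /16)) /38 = -1240331 /12160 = -102.00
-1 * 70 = -70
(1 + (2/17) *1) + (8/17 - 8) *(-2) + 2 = 309/17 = 18.18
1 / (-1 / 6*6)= -1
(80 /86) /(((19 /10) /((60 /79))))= 24000 /64543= 0.37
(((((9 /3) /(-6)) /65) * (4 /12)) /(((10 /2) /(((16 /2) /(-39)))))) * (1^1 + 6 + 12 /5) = 188 /190125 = 0.00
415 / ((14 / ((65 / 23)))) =26975 / 322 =83.77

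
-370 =-370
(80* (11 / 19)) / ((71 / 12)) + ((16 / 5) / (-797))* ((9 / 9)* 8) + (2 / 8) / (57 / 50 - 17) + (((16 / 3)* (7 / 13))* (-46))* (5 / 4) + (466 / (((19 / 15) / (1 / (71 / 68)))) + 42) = 6062006477989 / 25577889870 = 237.00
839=839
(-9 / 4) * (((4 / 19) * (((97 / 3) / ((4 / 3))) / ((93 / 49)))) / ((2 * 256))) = -14259 / 1206272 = -0.01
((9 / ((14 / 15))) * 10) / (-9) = -75 / 7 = -10.71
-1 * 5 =-5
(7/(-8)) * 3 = -21/8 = -2.62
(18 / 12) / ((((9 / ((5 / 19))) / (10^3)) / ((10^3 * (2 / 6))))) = 2500000 / 171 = 14619.88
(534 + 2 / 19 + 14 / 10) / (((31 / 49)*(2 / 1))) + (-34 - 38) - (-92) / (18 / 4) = 19702033 / 53010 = 371.67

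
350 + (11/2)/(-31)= 21689/62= 349.82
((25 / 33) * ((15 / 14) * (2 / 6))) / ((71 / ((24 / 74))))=0.00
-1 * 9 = -9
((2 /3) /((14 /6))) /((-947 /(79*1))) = -0.02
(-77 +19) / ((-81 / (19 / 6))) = 551 / 243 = 2.27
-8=-8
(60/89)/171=20/5073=0.00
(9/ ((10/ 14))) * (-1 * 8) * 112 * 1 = -11289.60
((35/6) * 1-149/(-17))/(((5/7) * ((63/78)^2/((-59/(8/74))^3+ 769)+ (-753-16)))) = -2617824662527711/98501837705276910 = -0.03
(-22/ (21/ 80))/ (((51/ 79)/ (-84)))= 556160/ 51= 10905.10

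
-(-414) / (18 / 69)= 1587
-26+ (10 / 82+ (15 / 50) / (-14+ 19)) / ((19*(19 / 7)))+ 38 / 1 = 8883211 / 740050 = 12.00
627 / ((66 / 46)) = 437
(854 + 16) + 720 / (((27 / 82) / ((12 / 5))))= 6118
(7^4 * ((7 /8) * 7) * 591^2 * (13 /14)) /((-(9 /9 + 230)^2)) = -173049331 /1936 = -89384.99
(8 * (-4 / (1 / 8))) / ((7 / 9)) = -2304 / 7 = -329.14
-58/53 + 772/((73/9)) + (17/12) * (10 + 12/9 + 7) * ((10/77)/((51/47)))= 142141855/1462482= 97.19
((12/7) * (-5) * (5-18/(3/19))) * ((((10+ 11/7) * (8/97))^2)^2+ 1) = 2543263250746380/1487911625767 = 1709.28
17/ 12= 1.42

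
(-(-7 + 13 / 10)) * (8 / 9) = 5.07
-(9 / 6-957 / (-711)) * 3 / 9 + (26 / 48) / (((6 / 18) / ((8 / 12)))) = 383 / 2844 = 0.13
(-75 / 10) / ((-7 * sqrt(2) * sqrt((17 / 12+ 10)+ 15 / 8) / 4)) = 60 * sqrt(957) / 2233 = 0.83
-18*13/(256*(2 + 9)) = -0.08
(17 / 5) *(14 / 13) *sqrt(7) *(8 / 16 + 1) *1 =357 *sqrt(7) / 65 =14.53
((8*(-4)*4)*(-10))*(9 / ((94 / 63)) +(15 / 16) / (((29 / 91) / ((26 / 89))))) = 8820.89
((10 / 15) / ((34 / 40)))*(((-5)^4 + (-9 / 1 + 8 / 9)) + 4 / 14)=484.06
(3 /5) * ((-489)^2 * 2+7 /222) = 106169731 /370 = 286945.22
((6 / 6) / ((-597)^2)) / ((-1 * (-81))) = 1 / 28869129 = 0.00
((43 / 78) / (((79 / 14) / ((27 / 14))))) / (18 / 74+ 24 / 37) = 4773 / 22594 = 0.21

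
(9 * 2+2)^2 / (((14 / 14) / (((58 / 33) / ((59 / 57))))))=440800 / 649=679.20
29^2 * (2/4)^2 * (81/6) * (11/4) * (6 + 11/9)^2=39085475/96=407140.36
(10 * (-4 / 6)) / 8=-5 / 6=-0.83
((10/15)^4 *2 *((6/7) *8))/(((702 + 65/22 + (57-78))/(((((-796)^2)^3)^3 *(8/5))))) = 1483261923092729126894953562521122944546817931796631519232/14219415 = 104312443450924607439543300000000000000000000000000.00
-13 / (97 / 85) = -1105 / 97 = -11.39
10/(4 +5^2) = 10/29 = 0.34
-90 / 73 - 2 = -236 / 73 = -3.23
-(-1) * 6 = 6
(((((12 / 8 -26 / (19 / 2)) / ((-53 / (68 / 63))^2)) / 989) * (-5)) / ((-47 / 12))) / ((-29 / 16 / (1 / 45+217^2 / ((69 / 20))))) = 2090302948864 / 419208248396511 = 0.00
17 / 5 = 3.40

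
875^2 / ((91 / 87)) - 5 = 9515560 / 13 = 731966.15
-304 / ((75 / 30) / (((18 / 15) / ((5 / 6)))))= -21888 / 125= -175.10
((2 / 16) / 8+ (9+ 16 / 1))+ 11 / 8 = 1689 / 64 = 26.39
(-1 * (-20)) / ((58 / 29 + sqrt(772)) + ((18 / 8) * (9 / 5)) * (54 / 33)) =0.55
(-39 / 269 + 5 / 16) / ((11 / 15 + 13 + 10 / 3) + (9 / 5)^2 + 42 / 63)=54075 / 6770192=0.01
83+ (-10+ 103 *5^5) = 321948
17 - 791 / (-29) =1284 / 29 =44.28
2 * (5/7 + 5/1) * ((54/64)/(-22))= -135/308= -0.44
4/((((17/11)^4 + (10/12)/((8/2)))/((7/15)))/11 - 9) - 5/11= -750735459/778592749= -0.96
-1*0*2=0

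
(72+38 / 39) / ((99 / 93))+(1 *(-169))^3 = -6212014957 / 1287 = -4826740.45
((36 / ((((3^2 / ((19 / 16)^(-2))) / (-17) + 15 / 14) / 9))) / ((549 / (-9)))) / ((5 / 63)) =-207277056 / 1006195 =-206.00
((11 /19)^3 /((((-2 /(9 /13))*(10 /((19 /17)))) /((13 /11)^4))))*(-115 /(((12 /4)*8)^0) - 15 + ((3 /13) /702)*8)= 1285219 /675070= 1.90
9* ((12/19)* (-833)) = -89964/19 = -4734.95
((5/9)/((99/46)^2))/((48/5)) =13225/1058508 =0.01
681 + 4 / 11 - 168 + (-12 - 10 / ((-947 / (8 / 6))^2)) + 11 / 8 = 357081528641 / 710272728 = 502.74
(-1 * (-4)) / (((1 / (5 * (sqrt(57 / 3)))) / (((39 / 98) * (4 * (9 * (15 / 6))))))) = 35100 * sqrt(19) / 49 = 3122.39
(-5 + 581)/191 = 576/191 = 3.02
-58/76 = -29/38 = -0.76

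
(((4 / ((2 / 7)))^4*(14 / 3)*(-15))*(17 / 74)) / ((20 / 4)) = -4571504 / 37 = -123554.16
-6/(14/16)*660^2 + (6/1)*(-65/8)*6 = -41821695/14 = -2987263.93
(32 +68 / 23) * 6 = 4824 / 23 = 209.74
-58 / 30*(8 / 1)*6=-464 / 5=-92.80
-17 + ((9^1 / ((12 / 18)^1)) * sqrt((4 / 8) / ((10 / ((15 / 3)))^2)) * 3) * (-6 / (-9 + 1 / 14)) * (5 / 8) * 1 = -17 + 1701 * sqrt(2) / 400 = -10.99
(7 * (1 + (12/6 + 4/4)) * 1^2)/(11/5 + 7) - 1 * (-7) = 231/23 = 10.04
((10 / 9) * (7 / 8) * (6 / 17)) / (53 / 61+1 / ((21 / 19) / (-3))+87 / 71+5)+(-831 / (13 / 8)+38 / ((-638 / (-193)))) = -28073223506087 / 56167681284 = -499.81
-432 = -432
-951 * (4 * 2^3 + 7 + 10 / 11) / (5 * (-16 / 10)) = 417489 / 88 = 4744.19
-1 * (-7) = 7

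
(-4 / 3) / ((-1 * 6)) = 2 / 9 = 0.22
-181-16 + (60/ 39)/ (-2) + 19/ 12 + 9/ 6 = -194.69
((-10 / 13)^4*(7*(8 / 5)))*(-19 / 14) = -152000 / 28561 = -5.32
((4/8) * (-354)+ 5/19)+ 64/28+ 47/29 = -666607/3857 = -172.83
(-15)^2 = 225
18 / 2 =9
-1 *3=-3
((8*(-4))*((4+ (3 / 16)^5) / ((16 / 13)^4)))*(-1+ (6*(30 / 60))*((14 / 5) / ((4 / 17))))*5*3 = -124712275598547 / 4294967296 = -29036.84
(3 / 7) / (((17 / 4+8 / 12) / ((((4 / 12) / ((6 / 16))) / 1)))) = 32 / 413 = 0.08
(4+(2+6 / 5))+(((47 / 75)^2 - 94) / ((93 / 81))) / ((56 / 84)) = -4459869 / 38750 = -115.09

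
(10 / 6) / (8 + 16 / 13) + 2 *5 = 733 / 72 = 10.18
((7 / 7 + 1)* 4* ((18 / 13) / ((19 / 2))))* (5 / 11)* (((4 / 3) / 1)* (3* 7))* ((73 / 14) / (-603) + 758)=2047668160 / 182039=11248.51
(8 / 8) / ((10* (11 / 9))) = 9 / 110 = 0.08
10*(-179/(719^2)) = -1790/516961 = -0.00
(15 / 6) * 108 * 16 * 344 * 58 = 86192640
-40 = -40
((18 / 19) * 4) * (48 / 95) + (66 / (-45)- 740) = -4004674 / 5415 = -739.55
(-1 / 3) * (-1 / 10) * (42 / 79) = 7 / 395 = 0.02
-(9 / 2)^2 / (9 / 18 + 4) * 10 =-45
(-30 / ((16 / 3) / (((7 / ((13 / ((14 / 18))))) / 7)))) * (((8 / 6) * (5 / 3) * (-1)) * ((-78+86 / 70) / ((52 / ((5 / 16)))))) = -67175 / 194688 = -0.35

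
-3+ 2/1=-1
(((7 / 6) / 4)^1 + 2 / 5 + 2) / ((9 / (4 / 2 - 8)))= -323 / 180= -1.79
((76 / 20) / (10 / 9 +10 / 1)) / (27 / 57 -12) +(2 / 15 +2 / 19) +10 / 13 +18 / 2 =9.98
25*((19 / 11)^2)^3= 1176147025 / 1771561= 663.90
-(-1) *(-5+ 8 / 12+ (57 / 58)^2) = -33985 / 10092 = -3.37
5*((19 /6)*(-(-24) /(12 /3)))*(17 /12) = 1615 /12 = 134.58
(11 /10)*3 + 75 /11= 1113 /110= 10.12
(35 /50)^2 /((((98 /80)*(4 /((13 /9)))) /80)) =104 /9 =11.56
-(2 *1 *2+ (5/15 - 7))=8/3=2.67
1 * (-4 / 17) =-0.24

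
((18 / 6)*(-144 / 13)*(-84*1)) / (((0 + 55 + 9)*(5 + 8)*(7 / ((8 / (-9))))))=-72 / 169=-0.43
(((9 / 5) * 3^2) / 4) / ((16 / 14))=3.54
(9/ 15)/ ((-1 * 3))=-1/ 5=-0.20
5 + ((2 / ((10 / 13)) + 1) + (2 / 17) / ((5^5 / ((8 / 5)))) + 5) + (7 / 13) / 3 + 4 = 184184999 / 10359375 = 17.78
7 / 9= 0.78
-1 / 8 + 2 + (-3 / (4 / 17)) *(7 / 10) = -141 / 20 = -7.05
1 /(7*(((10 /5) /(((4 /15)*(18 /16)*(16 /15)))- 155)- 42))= -4 /5341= -0.00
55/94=0.59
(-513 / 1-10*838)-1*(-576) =-8317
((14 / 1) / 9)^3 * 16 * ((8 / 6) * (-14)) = -2458624 / 2187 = -1124.20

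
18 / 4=9 / 2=4.50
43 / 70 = 0.61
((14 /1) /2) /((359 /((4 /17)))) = 28 /6103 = 0.00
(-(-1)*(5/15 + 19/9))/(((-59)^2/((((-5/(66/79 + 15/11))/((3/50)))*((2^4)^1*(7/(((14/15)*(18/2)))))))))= -191180000/538827471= -0.35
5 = 5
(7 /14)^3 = 1 /8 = 0.12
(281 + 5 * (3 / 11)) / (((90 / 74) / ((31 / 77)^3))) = 3423641302 / 225983835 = 15.15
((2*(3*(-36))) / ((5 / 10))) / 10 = -216 / 5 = -43.20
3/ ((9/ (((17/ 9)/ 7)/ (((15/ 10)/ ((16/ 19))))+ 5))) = 18499/ 10773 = 1.72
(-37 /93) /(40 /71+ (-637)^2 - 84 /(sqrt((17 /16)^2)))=-44659 /45539164827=-0.00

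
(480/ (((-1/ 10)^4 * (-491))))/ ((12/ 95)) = -38000000/ 491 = -77393.08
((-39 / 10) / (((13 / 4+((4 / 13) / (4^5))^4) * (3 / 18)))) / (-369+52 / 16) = 57408886520414208 / 2916291700672437395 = 0.02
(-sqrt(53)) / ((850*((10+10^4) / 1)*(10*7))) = -0.00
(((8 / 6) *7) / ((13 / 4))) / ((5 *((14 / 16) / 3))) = 128 / 65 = 1.97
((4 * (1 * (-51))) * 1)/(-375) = 68/125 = 0.54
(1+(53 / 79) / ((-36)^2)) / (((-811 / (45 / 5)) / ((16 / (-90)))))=102437 / 51895890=0.00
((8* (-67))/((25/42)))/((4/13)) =-2926.56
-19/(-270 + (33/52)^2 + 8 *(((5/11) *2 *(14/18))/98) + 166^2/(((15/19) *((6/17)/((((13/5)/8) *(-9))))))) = 890089200/13563959207423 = 0.00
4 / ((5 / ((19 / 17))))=76 / 85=0.89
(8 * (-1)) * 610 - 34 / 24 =-58577 / 12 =-4881.42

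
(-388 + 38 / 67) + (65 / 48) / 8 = -387.26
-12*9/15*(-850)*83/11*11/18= 28220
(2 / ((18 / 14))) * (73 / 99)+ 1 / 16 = 17243 / 14256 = 1.21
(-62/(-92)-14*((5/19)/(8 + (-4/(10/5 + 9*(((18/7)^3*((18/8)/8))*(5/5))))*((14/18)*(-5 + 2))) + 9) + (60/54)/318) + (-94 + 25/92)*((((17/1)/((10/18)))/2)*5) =-6941638999674221/951432942456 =-7295.98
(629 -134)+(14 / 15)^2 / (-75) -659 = -2767696 / 16875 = -164.01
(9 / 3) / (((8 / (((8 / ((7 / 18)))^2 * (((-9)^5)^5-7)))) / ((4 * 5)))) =-2278520307057896216439800000.00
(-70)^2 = 4900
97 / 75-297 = -22178 / 75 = -295.71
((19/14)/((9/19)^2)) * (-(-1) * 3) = 6859/378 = 18.15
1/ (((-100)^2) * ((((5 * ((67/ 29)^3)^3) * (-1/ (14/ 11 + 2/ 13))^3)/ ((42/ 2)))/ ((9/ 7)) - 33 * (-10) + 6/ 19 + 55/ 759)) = 90823388714200559541924/ 191424044229520352235347906875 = 0.00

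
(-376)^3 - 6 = -53157382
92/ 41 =2.24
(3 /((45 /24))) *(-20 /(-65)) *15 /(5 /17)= 1632 /65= 25.11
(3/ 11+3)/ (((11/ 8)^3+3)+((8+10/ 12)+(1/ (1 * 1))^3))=55296/ 260755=0.21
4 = 4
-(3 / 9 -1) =2 / 3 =0.67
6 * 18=108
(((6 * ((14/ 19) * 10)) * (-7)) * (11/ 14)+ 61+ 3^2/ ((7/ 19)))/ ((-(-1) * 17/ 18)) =-22212/ 133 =-167.01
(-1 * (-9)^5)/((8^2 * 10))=59049/640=92.26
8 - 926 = -918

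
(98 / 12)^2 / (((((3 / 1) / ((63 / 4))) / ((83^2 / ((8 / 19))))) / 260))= 142992527405 / 96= 1489505493.80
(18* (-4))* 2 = -144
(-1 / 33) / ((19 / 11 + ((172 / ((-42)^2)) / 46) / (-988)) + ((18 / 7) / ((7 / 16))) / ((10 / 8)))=-33404280 / 7087295099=-0.00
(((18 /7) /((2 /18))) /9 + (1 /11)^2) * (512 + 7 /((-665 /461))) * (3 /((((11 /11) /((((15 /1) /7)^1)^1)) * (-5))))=-9973053 /5929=-1682.08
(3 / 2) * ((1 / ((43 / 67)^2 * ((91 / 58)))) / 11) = 390543 / 1850849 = 0.21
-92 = -92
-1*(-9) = 9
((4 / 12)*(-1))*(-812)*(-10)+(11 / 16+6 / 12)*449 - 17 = -105143 / 48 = -2190.48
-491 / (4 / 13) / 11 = -6383 / 44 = -145.07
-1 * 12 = -12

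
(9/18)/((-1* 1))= -1/2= -0.50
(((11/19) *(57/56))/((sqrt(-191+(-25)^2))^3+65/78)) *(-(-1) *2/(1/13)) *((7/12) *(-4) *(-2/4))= -2145/11771496476+279279 *sqrt(434)/2942874119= 0.00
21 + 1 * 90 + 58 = 169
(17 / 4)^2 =289 / 16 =18.06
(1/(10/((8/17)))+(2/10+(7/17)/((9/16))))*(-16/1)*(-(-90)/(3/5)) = -2349.80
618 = 618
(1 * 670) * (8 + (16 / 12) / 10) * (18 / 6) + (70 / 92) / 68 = 51136579 / 3128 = 16348.01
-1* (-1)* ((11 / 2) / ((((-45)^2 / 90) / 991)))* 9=10901 / 5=2180.20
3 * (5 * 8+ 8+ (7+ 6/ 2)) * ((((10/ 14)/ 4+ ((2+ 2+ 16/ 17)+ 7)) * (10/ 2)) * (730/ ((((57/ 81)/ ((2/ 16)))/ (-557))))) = -13775317571025/ 18088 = -761572178.85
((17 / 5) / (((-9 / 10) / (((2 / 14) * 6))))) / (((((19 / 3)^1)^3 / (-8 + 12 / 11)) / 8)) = 19584 / 27797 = 0.70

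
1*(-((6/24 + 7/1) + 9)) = -65/4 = -16.25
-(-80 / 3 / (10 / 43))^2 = -118336 / 9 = -13148.44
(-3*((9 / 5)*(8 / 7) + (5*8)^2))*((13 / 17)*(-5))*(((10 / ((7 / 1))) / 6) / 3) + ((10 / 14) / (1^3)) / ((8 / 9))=29173505 / 19992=1459.26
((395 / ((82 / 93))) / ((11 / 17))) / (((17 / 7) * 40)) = 51429 / 7216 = 7.13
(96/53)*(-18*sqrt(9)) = -5184/53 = -97.81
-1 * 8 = -8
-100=-100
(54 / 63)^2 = 36 / 49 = 0.73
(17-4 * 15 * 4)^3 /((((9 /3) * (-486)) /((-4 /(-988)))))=11089567 /360126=30.79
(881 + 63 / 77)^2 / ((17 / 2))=188180000 / 2057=91482.74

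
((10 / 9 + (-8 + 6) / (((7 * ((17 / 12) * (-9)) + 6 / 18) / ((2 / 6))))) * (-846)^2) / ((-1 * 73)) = -10967.21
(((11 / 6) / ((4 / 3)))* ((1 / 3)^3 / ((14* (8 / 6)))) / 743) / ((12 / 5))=0.00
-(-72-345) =417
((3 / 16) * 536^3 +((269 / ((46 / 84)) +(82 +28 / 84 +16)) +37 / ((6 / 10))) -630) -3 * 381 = 664058903 / 23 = 28872126.22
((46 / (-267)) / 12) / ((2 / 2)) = -23 / 1602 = -0.01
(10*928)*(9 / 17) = 83520 / 17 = 4912.94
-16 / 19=-0.84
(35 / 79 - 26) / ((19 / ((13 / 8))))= -2.19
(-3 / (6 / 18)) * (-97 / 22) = 873 / 22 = 39.68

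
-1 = -1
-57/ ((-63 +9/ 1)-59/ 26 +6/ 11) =16302/ 15937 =1.02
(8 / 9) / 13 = 8 / 117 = 0.07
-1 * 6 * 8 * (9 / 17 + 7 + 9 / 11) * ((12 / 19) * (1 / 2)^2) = -224784 / 3553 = -63.27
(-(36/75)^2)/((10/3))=-216/3125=-0.07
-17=-17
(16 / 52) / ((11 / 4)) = 16 / 143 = 0.11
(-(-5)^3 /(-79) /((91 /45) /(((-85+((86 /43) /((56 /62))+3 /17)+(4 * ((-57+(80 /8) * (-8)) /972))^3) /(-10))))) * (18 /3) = -35340730317625 /909285985062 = -38.87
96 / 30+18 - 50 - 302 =-1654 / 5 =-330.80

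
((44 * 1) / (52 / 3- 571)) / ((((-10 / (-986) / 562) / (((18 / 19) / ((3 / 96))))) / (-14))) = 26811122688 / 14345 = 1869022.15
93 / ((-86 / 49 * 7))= -651 / 86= -7.57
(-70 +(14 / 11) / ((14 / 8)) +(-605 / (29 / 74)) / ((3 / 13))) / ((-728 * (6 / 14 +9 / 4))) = 3234202 / 933075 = 3.47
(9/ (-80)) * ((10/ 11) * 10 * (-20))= 225/ 11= 20.45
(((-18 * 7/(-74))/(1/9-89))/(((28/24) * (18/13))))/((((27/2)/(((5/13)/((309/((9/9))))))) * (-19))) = 1/17378160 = 0.00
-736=-736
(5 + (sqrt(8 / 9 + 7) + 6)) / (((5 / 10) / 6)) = 4 * sqrt(71) + 132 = 165.70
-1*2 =-2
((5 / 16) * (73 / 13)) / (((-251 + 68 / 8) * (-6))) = 73 / 60528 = 0.00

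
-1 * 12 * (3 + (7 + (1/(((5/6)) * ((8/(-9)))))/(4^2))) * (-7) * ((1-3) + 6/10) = -466431/400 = -1166.08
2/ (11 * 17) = 2/ 187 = 0.01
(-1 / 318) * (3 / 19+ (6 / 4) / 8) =-35 / 32224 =-0.00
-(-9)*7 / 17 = 63 / 17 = 3.71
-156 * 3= -468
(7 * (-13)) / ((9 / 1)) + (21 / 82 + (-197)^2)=28633769 / 738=38799.14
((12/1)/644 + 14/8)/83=1139/53452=0.02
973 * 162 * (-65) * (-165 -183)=3565500120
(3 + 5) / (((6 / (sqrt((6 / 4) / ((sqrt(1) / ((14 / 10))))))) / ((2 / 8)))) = sqrt(210) / 30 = 0.48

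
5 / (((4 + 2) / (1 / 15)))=1 / 18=0.06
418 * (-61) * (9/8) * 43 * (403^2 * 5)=-4006518779835/4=-1001629694958.75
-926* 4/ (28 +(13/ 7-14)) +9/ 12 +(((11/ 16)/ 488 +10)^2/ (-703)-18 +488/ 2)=-897179333483/ 128574898176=-6.98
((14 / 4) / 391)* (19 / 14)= 19 / 1564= 0.01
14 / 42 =1 / 3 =0.33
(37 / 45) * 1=37 / 45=0.82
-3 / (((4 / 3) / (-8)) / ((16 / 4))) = 72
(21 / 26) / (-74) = -0.01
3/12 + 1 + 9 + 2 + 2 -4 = 41/4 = 10.25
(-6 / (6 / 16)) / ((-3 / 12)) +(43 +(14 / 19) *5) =2103 / 19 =110.68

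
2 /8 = 1 /4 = 0.25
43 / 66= 0.65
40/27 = 1.48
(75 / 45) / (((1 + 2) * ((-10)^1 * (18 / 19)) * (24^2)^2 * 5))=-19 / 537477120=-0.00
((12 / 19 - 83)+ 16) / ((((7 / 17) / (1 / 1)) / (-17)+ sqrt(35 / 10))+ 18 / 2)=-6.12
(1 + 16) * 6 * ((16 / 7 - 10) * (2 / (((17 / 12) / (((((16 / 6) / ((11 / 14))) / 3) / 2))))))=-6912 / 11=-628.36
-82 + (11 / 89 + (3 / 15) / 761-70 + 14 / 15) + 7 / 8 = -1219673111 / 8127480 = -150.07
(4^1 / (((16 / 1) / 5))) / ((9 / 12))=5 / 3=1.67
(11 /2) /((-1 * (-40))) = 0.14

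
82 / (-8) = -41 / 4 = -10.25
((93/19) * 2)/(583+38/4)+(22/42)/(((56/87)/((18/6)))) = 7230893/2941960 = 2.46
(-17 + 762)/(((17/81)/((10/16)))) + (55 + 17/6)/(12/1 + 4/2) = 6348023/2856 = 2222.70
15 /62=0.24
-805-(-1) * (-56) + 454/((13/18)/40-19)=-12094167/13667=-884.92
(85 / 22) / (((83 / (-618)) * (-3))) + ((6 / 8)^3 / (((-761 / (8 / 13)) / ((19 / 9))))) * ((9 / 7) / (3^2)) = 4850287999 / 505809304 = 9.59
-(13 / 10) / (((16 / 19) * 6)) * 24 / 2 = -3.09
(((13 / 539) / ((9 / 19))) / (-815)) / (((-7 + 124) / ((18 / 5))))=-38 / 19767825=-0.00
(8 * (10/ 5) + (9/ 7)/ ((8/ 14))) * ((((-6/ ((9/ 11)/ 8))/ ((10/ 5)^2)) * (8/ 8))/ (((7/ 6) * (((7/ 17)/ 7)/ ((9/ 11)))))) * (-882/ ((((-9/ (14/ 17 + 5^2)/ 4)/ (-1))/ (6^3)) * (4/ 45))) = 78497203680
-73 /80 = -0.91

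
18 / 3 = 6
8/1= 8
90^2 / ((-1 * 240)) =-135 / 4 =-33.75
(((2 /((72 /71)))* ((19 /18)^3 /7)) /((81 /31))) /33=15096659 /3928411872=0.00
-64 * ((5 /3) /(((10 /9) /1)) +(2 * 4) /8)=-160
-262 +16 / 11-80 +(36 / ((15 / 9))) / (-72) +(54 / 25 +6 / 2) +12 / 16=-368429 / 1100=-334.94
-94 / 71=-1.32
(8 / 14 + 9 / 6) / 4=29 / 56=0.52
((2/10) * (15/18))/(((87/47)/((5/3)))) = 235/1566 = 0.15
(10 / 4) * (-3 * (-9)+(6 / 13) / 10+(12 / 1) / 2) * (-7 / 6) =-1253 / 13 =-96.38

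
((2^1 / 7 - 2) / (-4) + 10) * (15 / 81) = 365 / 189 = 1.93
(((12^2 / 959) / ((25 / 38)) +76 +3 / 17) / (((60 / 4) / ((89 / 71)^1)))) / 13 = 2771517761 / 5642875875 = 0.49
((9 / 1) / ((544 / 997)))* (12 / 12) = 8973 / 544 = 16.49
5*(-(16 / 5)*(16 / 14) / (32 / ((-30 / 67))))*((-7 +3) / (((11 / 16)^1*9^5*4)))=-640 / 101544597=-0.00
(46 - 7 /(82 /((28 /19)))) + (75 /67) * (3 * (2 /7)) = 17110734 /365351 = 46.83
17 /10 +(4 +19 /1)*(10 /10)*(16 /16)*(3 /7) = 809 /70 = 11.56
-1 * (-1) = 1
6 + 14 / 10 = 37 / 5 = 7.40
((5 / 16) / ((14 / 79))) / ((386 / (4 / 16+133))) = 210535 / 345856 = 0.61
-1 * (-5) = 5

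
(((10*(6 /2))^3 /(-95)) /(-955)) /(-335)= -0.00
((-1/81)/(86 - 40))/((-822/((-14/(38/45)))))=-35/6465852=-0.00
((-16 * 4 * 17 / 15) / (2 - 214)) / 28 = 68 / 5565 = 0.01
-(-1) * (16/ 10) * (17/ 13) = 2.09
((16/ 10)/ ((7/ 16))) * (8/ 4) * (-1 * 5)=-256/ 7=-36.57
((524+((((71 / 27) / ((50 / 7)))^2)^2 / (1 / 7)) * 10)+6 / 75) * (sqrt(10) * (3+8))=1919506530398237 * sqrt(10) / 332150625000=18274.88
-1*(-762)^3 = 442450728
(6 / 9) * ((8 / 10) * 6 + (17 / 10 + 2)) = 17 / 3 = 5.67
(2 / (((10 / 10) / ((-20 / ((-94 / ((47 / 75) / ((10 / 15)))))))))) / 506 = 1 / 1265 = 0.00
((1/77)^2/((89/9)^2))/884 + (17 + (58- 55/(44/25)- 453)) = -409.25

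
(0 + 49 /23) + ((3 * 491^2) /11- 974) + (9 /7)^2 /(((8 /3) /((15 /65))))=83517030213 /1289288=64777.64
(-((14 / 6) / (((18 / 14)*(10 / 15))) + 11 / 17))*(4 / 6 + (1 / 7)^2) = -104131 / 44982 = -2.31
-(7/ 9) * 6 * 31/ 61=-434/ 183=-2.37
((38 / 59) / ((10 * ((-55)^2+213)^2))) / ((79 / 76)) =361 / 61086157105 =0.00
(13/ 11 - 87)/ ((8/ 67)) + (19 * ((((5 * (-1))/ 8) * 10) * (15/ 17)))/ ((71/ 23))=-39972793/ 53108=-752.67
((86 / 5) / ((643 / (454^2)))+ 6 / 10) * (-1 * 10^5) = -354558100000 / 643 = -551412286.16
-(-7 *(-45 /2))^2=-99225 /4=-24806.25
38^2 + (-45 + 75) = 1474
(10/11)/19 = 10/209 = 0.05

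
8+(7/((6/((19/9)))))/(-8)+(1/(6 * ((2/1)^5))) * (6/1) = 6673/864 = 7.72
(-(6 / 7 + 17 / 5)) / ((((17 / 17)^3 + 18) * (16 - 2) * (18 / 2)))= -0.00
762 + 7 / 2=1531 / 2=765.50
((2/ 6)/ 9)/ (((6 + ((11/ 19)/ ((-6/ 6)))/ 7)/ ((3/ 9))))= 0.00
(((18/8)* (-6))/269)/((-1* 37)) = 27/19906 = 0.00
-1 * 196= -196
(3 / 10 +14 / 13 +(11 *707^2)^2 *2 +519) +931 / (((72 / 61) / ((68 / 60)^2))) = 12733605417180480367 / 210600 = 60463463519375.50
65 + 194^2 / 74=21223 / 37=573.59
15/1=15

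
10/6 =1.67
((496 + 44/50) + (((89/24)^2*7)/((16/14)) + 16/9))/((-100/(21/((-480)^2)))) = -156680069/294912000000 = -0.00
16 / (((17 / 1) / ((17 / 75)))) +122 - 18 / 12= 18107 / 150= 120.71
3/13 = 0.23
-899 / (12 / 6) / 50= -899 / 100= -8.99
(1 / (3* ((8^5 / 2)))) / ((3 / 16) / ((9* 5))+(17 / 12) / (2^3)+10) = 5 / 2502144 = 0.00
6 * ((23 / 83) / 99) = 46 / 2739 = 0.02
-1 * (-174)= 174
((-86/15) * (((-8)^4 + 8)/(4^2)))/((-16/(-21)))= -154413/80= -1930.16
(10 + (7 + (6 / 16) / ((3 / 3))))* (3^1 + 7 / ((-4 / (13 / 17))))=15707 / 544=28.87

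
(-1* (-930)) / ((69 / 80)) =24800 / 23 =1078.26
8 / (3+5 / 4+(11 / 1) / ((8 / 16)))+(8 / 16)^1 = 0.80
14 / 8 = 7 / 4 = 1.75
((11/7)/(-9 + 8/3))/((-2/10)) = 165/133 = 1.24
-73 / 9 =-8.11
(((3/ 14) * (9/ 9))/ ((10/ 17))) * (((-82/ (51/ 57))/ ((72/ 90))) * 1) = -2337/ 56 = -41.73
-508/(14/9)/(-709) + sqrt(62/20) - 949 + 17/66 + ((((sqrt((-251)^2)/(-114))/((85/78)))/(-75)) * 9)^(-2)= -9743595968282315/10462696149906 + sqrt(310)/10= -929.51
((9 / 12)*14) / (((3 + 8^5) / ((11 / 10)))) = 231 / 655420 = 0.00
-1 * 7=-7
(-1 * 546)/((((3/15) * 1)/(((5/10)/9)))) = -455/3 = -151.67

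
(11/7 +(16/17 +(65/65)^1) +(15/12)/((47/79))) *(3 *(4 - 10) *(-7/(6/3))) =1130301/3196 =353.66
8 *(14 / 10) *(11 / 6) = 308 / 15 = 20.53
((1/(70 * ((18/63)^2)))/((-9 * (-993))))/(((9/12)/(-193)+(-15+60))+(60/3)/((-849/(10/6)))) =54619/125398790610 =0.00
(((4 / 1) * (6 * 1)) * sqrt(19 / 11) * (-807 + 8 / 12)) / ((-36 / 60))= 96760 * sqrt(209) / 33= 42389.18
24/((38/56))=672/19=35.37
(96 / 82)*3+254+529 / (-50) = 506211 / 2050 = 246.93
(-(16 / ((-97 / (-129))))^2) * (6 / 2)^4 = -345067776 / 9409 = -36674.22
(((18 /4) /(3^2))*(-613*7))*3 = -12873 /2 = -6436.50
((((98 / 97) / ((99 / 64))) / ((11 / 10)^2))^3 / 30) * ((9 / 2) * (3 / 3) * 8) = 98691134259200000 / 522944551896094449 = 0.19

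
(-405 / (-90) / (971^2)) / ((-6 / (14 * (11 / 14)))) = -0.00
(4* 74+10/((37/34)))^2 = 127509264/1369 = 93140.44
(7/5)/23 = 7/115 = 0.06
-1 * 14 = -14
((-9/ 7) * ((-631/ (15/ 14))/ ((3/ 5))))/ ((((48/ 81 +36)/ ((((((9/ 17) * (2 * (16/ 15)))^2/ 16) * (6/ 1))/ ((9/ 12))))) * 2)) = 19626624/ 1784575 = 11.00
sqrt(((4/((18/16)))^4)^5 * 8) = 2251799813685248 * sqrt(2)/3486784401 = 913313.09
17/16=1.06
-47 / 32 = -1.47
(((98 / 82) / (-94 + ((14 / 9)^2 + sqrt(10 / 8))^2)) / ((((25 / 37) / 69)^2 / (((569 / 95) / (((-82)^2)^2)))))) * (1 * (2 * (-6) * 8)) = 0.00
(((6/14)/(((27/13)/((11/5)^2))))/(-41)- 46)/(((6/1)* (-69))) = 2972023/26734050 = 0.11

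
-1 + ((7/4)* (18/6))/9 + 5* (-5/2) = -155/12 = -12.92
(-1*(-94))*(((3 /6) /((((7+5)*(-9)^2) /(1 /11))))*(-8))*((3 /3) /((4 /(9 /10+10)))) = -5123 /53460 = -0.10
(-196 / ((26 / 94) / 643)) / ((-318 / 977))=1399874.15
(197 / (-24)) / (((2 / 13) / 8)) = -2561 / 6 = -426.83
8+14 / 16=71 / 8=8.88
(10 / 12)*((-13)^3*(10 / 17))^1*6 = -109850 / 17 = -6461.76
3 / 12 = 1 / 4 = 0.25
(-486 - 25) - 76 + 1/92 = -54003/92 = -586.99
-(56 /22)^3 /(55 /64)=-1404928 /73205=-19.19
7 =7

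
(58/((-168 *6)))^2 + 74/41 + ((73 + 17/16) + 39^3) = 618577146389/10414656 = 59394.87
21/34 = 0.62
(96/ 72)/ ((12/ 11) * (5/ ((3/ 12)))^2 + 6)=22/ 7299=0.00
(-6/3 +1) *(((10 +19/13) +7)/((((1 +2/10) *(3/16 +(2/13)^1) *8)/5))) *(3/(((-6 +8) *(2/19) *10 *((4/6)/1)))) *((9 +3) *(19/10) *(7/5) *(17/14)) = -165699/71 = -2333.79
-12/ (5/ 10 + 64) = -0.19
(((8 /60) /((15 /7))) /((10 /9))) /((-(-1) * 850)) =7 /106250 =0.00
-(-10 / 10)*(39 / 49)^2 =1521 / 2401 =0.63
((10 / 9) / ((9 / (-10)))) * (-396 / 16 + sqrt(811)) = 275 / 9-100 * sqrt(811) / 81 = -4.60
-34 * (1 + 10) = -374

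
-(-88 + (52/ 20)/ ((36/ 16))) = 3908/ 45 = 86.84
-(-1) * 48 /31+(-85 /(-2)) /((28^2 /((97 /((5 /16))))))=55823 /3038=18.37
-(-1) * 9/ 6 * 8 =12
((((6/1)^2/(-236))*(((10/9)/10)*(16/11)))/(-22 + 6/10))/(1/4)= 320/69443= 0.00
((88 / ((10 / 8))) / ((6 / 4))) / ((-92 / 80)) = -2816 / 69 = -40.81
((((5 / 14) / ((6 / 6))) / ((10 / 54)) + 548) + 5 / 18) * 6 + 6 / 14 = 9905 / 3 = 3301.67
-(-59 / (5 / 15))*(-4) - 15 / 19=-13467 / 19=-708.79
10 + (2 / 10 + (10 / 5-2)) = 51 / 5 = 10.20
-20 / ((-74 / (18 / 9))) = 20 / 37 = 0.54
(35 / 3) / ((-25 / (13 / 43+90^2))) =-2438191 / 645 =-3780.14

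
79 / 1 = 79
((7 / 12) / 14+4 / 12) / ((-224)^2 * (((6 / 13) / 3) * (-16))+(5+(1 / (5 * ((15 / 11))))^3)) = -16453125 / 5418788486576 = -0.00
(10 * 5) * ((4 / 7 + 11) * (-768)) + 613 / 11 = -34210109 / 77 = -444287.13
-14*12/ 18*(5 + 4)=-84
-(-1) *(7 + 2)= 9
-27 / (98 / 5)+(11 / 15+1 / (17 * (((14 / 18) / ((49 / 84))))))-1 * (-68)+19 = 4318267 / 49980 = 86.40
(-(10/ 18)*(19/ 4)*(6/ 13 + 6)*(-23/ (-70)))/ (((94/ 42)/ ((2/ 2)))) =-3059/ 1222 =-2.50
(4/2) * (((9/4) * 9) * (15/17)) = 1215/34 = 35.74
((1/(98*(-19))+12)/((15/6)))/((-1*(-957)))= 22343/4454835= 0.01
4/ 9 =0.44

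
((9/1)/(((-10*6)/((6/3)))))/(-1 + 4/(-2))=1/10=0.10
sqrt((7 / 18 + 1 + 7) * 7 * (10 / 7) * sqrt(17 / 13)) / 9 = 13^(3 / 4) * 17^(1 / 4) * sqrt(755) / 351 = 1.09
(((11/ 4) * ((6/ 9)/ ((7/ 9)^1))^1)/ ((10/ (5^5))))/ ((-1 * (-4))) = 20625/ 112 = 184.15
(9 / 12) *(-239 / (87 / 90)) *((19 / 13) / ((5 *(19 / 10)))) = -10755 / 377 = -28.53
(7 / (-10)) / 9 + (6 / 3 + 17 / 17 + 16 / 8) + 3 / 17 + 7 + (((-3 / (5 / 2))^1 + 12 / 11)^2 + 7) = 17689721 / 925650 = 19.11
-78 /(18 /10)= -130 /3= -43.33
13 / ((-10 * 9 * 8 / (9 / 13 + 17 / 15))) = -89 / 2700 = -0.03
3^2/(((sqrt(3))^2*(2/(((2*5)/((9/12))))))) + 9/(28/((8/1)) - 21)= 682/35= 19.49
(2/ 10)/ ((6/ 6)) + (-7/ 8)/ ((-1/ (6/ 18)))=59/ 120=0.49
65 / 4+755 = 3085 / 4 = 771.25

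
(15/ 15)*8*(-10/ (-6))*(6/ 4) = 20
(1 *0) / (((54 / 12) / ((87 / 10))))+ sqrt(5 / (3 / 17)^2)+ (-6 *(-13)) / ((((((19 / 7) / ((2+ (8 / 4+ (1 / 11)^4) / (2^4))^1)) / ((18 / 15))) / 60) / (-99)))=-435265.15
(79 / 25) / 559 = 0.01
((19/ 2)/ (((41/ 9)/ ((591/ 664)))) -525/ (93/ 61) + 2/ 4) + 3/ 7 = -341.57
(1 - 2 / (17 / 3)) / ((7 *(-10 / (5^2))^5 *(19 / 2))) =-34375 / 36176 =-0.95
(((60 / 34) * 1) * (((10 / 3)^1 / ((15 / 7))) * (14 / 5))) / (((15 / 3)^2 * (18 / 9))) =196 / 1275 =0.15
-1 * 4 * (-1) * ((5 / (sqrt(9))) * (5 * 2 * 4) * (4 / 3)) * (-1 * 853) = -2729600 / 9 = -303288.89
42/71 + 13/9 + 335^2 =71713076/639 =112227.04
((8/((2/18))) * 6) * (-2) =-864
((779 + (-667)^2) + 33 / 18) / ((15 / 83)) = 221943577 / 90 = 2466039.74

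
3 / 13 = 0.23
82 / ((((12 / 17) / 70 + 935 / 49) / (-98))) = -33469940 / 79517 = -420.92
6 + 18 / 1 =24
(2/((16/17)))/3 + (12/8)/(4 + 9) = 257/312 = 0.82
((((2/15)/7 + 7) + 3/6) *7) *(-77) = -121583/30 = -4052.77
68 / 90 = 34 / 45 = 0.76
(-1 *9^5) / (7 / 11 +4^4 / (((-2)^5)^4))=-295612416 / 3187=-92755.70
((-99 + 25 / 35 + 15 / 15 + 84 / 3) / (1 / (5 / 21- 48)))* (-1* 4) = -1945820 / 147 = -13236.87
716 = 716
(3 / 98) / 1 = 3 / 98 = 0.03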